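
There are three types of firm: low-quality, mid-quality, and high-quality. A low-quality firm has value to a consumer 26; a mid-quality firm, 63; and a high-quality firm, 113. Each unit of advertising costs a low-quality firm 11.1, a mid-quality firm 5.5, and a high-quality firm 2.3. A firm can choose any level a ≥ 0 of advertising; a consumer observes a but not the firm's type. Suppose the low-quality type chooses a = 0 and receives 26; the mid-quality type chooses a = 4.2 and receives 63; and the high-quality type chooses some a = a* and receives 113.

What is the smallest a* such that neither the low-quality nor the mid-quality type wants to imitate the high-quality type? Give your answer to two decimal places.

Mid-quality type (on-path payoff 63 − 5.5×4.2 = 39.9) won't mimic when 39.9 ≥ 113 − 5.5·a*, i.e. a* ≥ 13.29.
Low-quality type (on-path payoff 26) won't mimic when 26 ≥ 113 − 11.1·a*, i.e. a* ≥ 7.84.
Both must hold, so a* = max(7.84, 13.29) = 13.29. The mid-quality type's constraint binds.

13.29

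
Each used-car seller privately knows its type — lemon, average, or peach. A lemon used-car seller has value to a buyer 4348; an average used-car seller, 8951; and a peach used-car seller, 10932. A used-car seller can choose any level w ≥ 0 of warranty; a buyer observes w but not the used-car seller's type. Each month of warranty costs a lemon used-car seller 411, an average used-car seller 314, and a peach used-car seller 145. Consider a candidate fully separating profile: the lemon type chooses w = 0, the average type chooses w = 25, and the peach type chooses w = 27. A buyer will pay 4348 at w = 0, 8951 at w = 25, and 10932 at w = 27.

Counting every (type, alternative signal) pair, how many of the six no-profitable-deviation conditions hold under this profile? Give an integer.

Average (own payoff 8951 − 314×25 = 1101): to w=0 gives 4348 → profitable ✗; to w=27 gives 10932 − 314×27 = 2454 → profitable ✗.
Lemon (own payoff 4348): to w=25 gives 8951 − 411×25 = -1324 → no gain ✓; to w=27 gives 10932 − 411×27 = -165 → no gain ✓.
Peach (own payoff 10932 − 145×27 = 7017): to w=0 gives 4348 → no gain ✓; to w=25 gives 8951 − 145×25 = 5326 → no gain ✓.
4 of the 6 constraints hold; not an equilibrium.

4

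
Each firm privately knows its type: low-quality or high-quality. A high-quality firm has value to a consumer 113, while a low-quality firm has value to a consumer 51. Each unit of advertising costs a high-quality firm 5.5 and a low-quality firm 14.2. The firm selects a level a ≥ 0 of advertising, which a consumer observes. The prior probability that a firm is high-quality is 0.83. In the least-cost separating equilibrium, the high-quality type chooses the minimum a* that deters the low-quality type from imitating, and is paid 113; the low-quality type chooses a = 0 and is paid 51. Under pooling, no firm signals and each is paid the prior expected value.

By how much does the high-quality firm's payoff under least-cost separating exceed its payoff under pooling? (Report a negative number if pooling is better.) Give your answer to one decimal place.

-13.5

Least-cost separating signal: a* solves 51 = 113 − 14.2·a*, so a* = (113 − 51)/14.2 ≈ 4.3662.
High-quality type's separating payoff: 113 − 5.5 × a* = 113 − 5.5 × (113 − 51)/14.2 = 113 − 341/14.2 ≈ 88.986.
Pooling payoff: 0.83 × 113 + 0.17 × 51 = 102.46.
Difference: 88.986 − 102.46 = -13.474, i.e. -13.5 to one decimal place.
The high-quality type would prefer the pooling outcome.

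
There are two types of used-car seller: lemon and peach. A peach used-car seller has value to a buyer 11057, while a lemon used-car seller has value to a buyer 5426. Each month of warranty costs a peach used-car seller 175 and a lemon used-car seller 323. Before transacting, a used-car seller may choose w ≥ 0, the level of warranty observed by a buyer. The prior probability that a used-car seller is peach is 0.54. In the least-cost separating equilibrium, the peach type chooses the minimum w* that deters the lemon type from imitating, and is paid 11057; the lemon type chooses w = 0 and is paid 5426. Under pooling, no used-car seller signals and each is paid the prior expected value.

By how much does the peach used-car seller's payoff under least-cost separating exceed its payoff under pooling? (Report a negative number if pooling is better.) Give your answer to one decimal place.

-460.6

Least-cost separating signal: w* solves 5426 = 11057 − 323·w*, so w* = (11057 − 5426)/323 ≈ 17.4334.
Peach type's separating payoff: 11057 − 175 × w* = 11057 − 175 × (11057 − 5426)/323 = 11057 − 985425/323 ≈ 8006.149.
Pooling payoff: 0.54 × 11057 + 0.46 × 5426 = 8466.74.
Difference: 8006.149 − 8466.74 = -460.591, i.e. -460.6 to one decimal place.
The peach type would prefer the pooling outcome.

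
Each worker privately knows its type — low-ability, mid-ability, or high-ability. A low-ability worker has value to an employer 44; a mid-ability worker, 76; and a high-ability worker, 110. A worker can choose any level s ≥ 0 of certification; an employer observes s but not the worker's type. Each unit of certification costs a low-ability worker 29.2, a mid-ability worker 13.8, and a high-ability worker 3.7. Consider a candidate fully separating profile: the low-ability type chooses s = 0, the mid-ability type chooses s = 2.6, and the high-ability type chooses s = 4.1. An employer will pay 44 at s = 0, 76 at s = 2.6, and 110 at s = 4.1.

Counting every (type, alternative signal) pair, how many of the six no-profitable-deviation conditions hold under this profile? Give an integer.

4

Low-ability (own payoff 44): to s=2.6 gives 76 − 29.2×2.6 = 0.08 → no gain ✓; to s=4.1 gives 110 − 29.2×4.1 = -9.72 → no gain ✓.
High-ability (own payoff 110 − 3.7×4.1 = 94.83): to s=0 gives 44 → no gain ✓; to s=2.6 gives 76 − 3.7×2.6 = 66.38 → no gain ✓.
Mid-ability (own payoff 76 − 13.8×2.6 = 40.12): to s=0 gives 44 → profitable ✗; to s=4.1 gives 110 − 13.8×4.1 = 53.42 → profitable ✗.
4 of the 6 constraints hold; not an equilibrium.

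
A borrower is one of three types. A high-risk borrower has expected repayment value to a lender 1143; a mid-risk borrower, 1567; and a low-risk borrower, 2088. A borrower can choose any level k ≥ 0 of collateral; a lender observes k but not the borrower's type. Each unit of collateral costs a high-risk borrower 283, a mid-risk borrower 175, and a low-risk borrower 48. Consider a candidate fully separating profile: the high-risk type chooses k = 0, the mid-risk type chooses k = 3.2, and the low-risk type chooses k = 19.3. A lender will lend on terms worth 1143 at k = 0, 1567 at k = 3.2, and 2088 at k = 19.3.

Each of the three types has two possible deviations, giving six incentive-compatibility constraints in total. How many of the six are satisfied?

4

High-risk (own payoff 1143): to k=3.2 gives 1567 − 283×3.2 = 661.4 → no gain ✓; to k=19.3 gives 2088 − 283×19.3 = -3373.9 → no gain ✓.
Mid-risk (own payoff 1567 − 175×3.2 = 1007): to k=0 gives 1143 → profitable ✗; to k=19.3 gives 2088 − 175×19.3 = -1289.5 → no gain ✓.
Low-risk (own payoff 2088 − 48×19.3 = 1161.6): to k=0 gives 1143 → no gain ✓; to k=3.2 gives 1567 − 48×3.2 = 1413.4 → profitable ✗.
4 of the 6 constraints hold; not an equilibrium.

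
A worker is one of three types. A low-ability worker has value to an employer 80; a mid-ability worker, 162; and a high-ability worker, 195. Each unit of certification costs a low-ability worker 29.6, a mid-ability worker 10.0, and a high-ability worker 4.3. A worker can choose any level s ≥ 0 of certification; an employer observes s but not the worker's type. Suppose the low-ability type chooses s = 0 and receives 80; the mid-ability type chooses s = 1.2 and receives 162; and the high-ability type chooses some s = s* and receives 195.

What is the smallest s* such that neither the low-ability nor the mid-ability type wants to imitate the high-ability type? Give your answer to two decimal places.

Mid-ability type (on-path payoff 162 − 10.0×1.2 = 150) won't mimic when 150 ≥ 195 − 10.0·s*, i.e. s* ≥ 4.50.
Low-ability type (on-path payoff 80) won't mimic when 80 ≥ 195 − 29.6·s*, i.e. s* ≥ 3.89.
Both must hold, so s* = max(3.89, 4.50) = 4.50. The mid-ability type's constraint binds.

4.50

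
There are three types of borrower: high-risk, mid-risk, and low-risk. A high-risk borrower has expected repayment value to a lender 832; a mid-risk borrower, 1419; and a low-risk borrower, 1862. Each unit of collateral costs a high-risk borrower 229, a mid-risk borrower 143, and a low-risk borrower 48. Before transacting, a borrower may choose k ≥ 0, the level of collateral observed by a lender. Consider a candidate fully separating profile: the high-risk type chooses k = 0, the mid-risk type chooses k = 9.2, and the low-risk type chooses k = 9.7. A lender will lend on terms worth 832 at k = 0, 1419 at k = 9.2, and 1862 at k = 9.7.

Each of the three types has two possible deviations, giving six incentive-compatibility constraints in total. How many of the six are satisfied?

High-risk (own payoff 832): to k=9.2 gives 1419 − 229×9.2 = -687.8 → no gain ✓; to k=9.7 gives 1862 − 229×9.7 = -359.3 → no gain ✓.
Mid-risk (own payoff 1419 − 143×9.2 = 103.4): to k=0 gives 832 → profitable ✗; to k=9.7 gives 1862 − 143×9.7 = 474.9 → profitable ✗.
Low-risk (own payoff 1862 − 48×9.7 = 1396.4): to k=0 gives 832 → no gain ✓; to k=9.2 gives 1419 − 48×9.2 = 977.4 → no gain ✓.
4 of the 6 constraints hold; not an equilibrium.

4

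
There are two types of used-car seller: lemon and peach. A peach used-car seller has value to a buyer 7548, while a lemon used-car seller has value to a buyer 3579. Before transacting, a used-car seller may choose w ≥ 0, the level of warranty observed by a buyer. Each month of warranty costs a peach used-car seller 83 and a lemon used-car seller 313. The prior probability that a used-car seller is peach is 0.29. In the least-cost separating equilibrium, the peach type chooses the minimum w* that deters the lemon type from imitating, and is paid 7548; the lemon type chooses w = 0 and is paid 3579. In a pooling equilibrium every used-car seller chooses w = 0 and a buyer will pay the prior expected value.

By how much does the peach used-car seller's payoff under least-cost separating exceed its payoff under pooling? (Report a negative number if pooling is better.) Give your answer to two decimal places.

1765.51

Least-cost separating signal: w* solves 3579 = 7548 − 313·w*, so w* = (7548 − 3579)/313 ≈ 12.6805.
Peach type's separating payoff: 7548 − 83 × w* = 7548 − 83 × (7548 − 3579)/313 = 7548 − 329427/313 ≈ 6495.5176.
Pooling payoff: 0.29 × 7548 + 0.71 × 3579 = 4730.01.
Difference: 6495.5176 − 4730.01 = 1765.5076, i.e. 1765.51 to two decimal places.
The peach type prefers to separate.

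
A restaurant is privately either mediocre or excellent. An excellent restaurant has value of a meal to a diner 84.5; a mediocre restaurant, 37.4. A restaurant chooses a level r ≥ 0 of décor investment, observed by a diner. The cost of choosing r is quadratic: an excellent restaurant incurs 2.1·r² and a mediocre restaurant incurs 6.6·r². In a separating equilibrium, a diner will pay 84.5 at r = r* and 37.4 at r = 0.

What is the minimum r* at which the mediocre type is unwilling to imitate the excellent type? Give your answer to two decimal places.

2.67

The mediocre type at r = 0 receives 37.4; imitating at r* yields 84.5 − 6.6·r*².
Indifference: 37.4 = 84.5 − 6.6·r*², so r*² = (84.5 − 37.4) / 6.6 ≈ 7.1364.
r* = √7.1364 ≈ 2.67.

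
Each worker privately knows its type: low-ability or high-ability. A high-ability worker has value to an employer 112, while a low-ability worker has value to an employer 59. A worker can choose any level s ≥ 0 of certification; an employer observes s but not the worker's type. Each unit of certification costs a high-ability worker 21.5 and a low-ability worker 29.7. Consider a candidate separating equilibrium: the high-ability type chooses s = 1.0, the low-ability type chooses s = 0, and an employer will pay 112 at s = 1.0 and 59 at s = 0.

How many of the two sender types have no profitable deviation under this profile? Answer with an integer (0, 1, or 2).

1

Low-ability type: stay at 0 → 59; mimic → 112 − 29.7 × 1.0 = 82.3. IC fails (59 < 82.3).
High-ability type: signal → 112 − 21.5 × 1.0 = 90.5; deviate to 0 → 59. IC holds (90.5 ≥ 59).
1 of 2 constraints hold, so this profile is not an equilibrium.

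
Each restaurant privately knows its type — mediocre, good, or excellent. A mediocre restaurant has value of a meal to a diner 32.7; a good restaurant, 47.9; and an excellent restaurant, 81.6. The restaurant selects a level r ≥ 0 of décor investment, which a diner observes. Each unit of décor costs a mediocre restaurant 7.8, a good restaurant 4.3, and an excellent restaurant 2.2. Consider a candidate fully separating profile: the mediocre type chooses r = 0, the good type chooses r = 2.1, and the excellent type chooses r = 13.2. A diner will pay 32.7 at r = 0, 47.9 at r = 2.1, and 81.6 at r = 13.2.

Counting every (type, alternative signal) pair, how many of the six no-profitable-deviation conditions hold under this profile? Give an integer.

Excellent (own payoff 81.6 − 2.2×13.2 = 52.56): to r=0 gives 32.7 → no gain ✓; to r=2.1 gives 47.9 − 2.2×2.1 = 43.28 → no gain ✓.
Good (own payoff 47.9 − 4.3×2.1 = 38.87): to r=0 gives 32.7 → no gain ✓; to r=13.2 gives 81.6 − 4.3×13.2 = 24.84 → no gain ✓.
Mediocre (own payoff 32.7): to r=2.1 gives 47.9 − 7.8×2.1 = 31.52 → no gain ✓; to r=13.2 gives 81.6 − 7.8×13.2 = -21.36 → no gain ✓.
6 of the 6 constraints hold; this profile is a separating equilibrium.

6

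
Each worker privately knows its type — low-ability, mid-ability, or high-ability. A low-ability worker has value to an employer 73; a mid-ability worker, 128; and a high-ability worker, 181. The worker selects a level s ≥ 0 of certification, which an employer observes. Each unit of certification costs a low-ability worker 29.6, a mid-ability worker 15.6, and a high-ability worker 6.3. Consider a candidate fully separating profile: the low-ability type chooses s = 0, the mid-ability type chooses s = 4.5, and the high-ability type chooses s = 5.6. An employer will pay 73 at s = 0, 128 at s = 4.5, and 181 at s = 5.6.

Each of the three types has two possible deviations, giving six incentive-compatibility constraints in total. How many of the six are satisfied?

Mid-ability (own payoff 128 − 15.6×4.5 = 57.8): to s=0 gives 73 → profitable ✗; to s=5.6 gives 181 − 15.6×5.6 = 93.64 → profitable ✗.
Low-ability (own payoff 73): to s=4.5 gives 128 − 29.6×4.5 = -5.2 → no gain ✓; to s=5.6 gives 181 − 29.6×5.6 = 15.24 → no gain ✓.
High-ability (own payoff 181 − 6.3×5.6 = 145.72): to s=0 gives 73 → no gain ✓; to s=4.5 gives 128 − 6.3×4.5 = 99.65 → no gain ✓.
4 of the 6 constraints hold; not an equilibrium.

4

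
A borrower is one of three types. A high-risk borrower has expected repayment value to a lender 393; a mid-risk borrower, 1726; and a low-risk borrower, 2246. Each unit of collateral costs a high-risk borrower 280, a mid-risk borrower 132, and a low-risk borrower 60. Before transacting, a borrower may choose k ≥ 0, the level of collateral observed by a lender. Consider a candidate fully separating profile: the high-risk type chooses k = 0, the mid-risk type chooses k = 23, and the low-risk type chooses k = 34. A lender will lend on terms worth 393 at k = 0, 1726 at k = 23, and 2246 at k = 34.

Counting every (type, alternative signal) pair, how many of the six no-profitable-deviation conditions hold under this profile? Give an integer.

3

Mid-risk (own payoff 1726 − 132×23 = -1310): to k=0 gives 393 → profitable ✗; to k=34 gives 2246 − 132×34 = -2242 → no gain ✓.
High-risk (own payoff 393): to k=23 gives 1726 − 280×23 = -4714 → no gain ✓; to k=34 gives 2246 − 280×34 = -7274 → no gain ✓.
Low-risk (own payoff 2246 − 60×34 = 206): to k=0 gives 393 → profitable ✗; to k=23 gives 1726 − 60×23 = 346 → profitable ✗.
3 of the 6 constraints hold; not an equilibrium.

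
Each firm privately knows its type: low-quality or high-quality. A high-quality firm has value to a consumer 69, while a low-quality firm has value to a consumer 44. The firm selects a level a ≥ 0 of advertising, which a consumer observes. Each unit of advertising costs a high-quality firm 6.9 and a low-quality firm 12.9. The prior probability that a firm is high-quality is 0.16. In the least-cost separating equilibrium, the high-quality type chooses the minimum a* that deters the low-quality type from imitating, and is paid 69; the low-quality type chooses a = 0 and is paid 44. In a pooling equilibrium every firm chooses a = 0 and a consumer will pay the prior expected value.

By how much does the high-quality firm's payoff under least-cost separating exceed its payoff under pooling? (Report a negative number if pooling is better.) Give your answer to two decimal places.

Least-cost separating signal: a* solves 44 = 69 − 12.9·a*, so a* = (69 − 44)/12.9 ≈ 1.9380.
High-quality type's separating payoff: 69 − 6.9 × a* = 69 − 6.9 × (69 − 44)/12.9 = 69 − 172.5/12.9 ≈ 55.6279.
Pooling payoff: 0.16 × 69 + 0.84 × 44 = 48.
Difference: 55.6279 − 48 = 7.6279, i.e. 7.63 to two decimal places.
The high-quality type prefers to separate.

7.63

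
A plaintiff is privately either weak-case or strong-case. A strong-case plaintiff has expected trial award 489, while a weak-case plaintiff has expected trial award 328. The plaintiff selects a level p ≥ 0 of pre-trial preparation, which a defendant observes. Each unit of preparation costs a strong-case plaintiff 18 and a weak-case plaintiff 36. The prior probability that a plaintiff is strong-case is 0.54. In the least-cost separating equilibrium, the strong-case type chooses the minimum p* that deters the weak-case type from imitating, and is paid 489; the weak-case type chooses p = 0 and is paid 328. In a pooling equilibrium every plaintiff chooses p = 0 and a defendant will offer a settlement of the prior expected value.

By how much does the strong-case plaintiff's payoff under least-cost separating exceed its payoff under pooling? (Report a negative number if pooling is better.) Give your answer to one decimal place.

Least-cost separating signal: p* solves 328 = 489 − 36·p*, so p* = (489 − 328)/36 ≈ 4.4722.
Strong-case type's separating payoff: 489 − 18 × p* = 489 − 18 × (489 − 328)/36 = 489 − 2898/36 = 408.5.
Pooling payoff: 0.54 × 489 + 0.46 × 328 = 414.94.
Difference: 408.5 − 414.94 = -6.44, i.e. -6.4 to one decimal place.
The strong-case type would prefer the pooling outcome.

-6.4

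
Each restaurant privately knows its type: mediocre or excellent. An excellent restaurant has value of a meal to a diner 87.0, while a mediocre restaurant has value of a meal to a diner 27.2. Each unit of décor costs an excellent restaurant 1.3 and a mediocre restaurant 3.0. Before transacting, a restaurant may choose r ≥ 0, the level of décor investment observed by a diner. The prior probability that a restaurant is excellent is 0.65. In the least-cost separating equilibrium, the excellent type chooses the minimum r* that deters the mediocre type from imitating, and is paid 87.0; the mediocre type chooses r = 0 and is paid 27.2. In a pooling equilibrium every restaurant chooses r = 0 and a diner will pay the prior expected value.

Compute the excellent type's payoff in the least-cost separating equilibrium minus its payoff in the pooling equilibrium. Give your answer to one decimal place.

-5.0

Least-cost separating signal: r* solves 27.2 = 87.0 − 3.0·r*, so r* = (87.0 − 27.2)/3.0 ≈ 19.9333.
Excellent type's separating payoff: 87.0 − 1.3 × r* = 87.0 − 1.3 × (87.0 − 27.2)/3.0 = 87.0 − 77.74/3.0 ≈ 61.087.
Pooling payoff: 0.65 × 87.0 + 0.35 × 27.2 = 66.07.
Difference: 61.087 − 66.07 = -4.983, i.e. -5.0 to one decimal place.
The excellent type would prefer the pooling outcome.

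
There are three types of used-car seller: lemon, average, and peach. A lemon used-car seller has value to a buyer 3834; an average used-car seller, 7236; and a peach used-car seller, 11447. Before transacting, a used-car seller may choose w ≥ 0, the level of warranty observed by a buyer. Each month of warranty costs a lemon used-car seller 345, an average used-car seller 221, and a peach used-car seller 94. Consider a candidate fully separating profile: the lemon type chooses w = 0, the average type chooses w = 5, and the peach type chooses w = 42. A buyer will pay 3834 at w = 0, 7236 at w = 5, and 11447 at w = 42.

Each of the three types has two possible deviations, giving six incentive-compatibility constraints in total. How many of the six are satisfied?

Average (own payoff 7236 − 221×5 = 6131): to w=0 gives 3834 → no gain ✓; to w=42 gives 11447 − 221×42 = 2165 → no gain ✓.
Peach (own payoff 11447 − 94×42 = 7499): to w=0 gives 3834 → no gain ✓; to w=5 gives 7236 − 94×5 = 6766 → no gain ✓.
Lemon (own payoff 3834): to w=5 gives 7236 − 345×5 = 5511 → profitable ✗; to w=42 gives 11447 − 345×42 = -3043 → no gain ✓.
5 of the 6 constraints hold; not an equilibrium.

5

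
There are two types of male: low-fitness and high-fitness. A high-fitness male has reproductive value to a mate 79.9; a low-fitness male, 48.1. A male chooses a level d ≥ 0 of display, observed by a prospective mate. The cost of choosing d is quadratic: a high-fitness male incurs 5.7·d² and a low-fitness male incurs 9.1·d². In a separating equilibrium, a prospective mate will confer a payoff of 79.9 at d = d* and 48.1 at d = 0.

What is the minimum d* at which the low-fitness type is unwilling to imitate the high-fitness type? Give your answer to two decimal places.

1.87

The low-fitness type at d = 0 receives 48.1; imitating at d* yields 79.9 − 9.1·d*².
Indifference: 48.1 = 79.9 − 9.1·d*², so d*² = (79.9 − 48.1) / 9.1 ≈ 3.4945.
d* = √3.4945 ≈ 1.87.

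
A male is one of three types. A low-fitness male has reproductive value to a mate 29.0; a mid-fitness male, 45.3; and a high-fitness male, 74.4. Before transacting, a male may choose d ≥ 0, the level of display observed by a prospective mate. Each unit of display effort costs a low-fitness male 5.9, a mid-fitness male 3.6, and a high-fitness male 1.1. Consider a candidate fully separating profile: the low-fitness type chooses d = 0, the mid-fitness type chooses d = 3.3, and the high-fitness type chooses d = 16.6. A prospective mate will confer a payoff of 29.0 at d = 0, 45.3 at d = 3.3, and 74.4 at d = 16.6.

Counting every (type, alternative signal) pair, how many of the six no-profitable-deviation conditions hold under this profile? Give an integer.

6

Low-fitness (own payoff 29.0): to d=3.3 gives 45.3 − 5.9×3.3 = 25.83 → no gain ✓; to d=16.6 gives 74.4 − 5.9×16.6 = -23.54 → no gain ✓.
High-fitness (own payoff 74.4 − 1.1×16.6 = 56.14): to d=0 gives 29.0 → no gain ✓; to d=3.3 gives 45.3 − 1.1×3.3 = 41.67 → no gain ✓.
Mid-fitness (own payoff 45.3 − 3.6×3.3 = 33.42): to d=0 gives 29.0 → no gain ✓; to d=16.6 gives 74.4 − 3.6×16.6 = 14.64 → no gain ✓.
6 of the 6 constraints hold; this profile is a separating equilibrium.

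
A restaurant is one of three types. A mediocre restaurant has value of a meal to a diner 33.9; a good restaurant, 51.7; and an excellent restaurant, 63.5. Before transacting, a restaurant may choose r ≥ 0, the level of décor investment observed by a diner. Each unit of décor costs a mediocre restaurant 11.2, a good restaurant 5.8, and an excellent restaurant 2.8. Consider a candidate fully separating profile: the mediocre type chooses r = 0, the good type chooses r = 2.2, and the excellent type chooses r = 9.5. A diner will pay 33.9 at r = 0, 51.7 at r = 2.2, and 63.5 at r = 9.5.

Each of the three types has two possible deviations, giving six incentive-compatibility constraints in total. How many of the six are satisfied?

5

Good (own payoff 51.7 − 5.8×2.2 = 38.94): to r=0 gives 33.9 → no gain ✓; to r=9.5 gives 63.5 − 5.8×9.5 = 8.4 → no gain ✓.
Excellent (own payoff 63.5 − 2.8×9.5 = 36.9): to r=0 gives 33.9 → no gain ✓; to r=2.2 gives 51.7 − 2.8×2.2 = 45.54 → profitable ✗.
Mediocre (own payoff 33.9): to r=2.2 gives 51.7 − 11.2×2.2 = 27.06 → no gain ✓; to r=9.5 gives 63.5 − 11.2×9.5 = -42.9 → no gain ✓.
5 of the 6 constraints hold; not an equilibrium.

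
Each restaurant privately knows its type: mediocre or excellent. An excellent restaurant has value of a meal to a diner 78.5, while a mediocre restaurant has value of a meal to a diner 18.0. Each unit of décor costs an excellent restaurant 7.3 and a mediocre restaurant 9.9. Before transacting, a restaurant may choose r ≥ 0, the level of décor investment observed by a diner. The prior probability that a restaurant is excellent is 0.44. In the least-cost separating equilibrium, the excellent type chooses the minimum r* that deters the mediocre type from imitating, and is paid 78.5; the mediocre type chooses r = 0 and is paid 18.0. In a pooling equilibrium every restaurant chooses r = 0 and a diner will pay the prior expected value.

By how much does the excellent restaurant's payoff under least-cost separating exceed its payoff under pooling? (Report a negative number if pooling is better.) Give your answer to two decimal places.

-10.73

Least-cost separating signal: r* solves 18.0 = 78.5 − 9.9·r*, so r* = (78.5 − 18.0)/9.9 ≈ 6.1111.
Excellent type's separating payoff: 78.5 − 7.3 × r* = 78.5 − 7.3 × (78.5 − 18.0)/9.9 = 78.5 − 441.65/9.9 ≈ 33.8889.
Pooling payoff: 0.44 × 78.5 + 0.56 × 18.0 = 44.62.
Difference: 33.8889 − 44.62 = -10.7311, i.e. -10.73 to two decimal places.
The excellent type would prefer the pooling outcome.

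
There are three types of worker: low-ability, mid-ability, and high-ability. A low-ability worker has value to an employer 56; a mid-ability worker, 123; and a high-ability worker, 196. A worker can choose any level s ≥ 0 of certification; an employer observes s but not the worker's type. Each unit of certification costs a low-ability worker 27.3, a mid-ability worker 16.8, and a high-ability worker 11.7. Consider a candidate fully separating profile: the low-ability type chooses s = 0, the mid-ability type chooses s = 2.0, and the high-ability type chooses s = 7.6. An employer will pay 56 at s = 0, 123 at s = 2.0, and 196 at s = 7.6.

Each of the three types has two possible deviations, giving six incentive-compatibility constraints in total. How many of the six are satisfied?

5

Low-ability (own payoff 56): to s=2.0 gives 123 − 27.3×2.0 = 68.4 → profitable ✗; to s=7.6 gives 196 − 27.3×7.6 = -11.48 → no gain ✓.
High-ability (own payoff 196 − 11.7×7.6 = 107.08): to s=0 gives 56 → no gain ✓; to s=2.0 gives 123 − 11.7×2.0 = 99.6 → no gain ✓.
Mid-ability (own payoff 123 − 16.8×2.0 = 89.4): to s=0 gives 56 → no gain ✓; to s=7.6 gives 196 − 16.8×7.6 = 68.32 → no gain ✓.
5 of the 6 constraints hold; not an equilibrium.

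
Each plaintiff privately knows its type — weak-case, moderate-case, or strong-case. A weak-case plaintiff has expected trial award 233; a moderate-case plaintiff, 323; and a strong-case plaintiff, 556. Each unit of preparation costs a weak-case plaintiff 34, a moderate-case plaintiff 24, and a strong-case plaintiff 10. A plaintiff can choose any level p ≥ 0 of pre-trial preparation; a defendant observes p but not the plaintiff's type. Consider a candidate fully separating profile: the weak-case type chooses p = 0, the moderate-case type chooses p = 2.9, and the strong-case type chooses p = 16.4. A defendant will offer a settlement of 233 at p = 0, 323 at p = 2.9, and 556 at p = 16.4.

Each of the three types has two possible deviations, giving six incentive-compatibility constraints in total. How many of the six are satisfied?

Strong-case (own payoff 556 − 10×16.4 = 392): to p=0 gives 233 → no gain ✓; to p=2.9 gives 323 − 10×2.9 = 294 → no gain ✓.
Moderate-case (own payoff 323 − 24×2.9 = 253.4): to p=0 gives 233 → no gain ✓; to p=16.4 gives 556 − 24×16.4 = 162.4 → no gain ✓.
Weak-case (own payoff 233): to p=2.9 gives 323 − 34×2.9 = 224.4 → no gain ✓; to p=16.4 gives 556 − 34×16.4 = -1.6 → no gain ✓.
6 of the 6 constraints hold; this profile is a separating equilibrium.

6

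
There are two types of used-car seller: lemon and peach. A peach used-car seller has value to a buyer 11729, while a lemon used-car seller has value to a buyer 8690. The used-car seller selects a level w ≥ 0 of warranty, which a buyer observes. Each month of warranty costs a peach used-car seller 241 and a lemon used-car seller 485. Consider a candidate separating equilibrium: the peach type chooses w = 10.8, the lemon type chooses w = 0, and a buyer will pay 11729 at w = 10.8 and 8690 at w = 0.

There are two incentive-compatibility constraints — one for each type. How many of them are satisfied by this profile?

2

Lemon type: stay at 0 → 8690; mimic → 11729 − 485 × 10.8 = 6491. IC holds (8690 ≥ 6491).
Peach type: signal → 11729 − 241 × 10.8 = 9126.2; deviate to 0 → 8690. IC holds (9126.2 ≥ 8690).
2 of 2 constraints hold, so this is a separating equilibrium.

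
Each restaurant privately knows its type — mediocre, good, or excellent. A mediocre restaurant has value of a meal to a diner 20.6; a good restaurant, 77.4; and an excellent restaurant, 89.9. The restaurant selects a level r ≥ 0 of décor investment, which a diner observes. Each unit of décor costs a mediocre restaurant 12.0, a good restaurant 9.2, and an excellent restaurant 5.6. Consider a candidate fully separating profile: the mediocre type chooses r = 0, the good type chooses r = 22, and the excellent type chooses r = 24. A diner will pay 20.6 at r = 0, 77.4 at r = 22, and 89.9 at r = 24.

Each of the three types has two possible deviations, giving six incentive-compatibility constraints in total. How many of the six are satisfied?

Excellent (own payoff 89.9 − 5.6×24 = -44.5): to r=0 gives 20.6 → profitable ✗; to r=22 gives 77.4 − 5.6×22 = -45.8 → no gain ✓.
Mediocre (own payoff 20.6): to r=22 gives 77.4 − 12.0×22 = -186.6 → no gain ✓; to r=24 gives 89.9 − 12.0×24 = -198.1 → no gain ✓.
Good (own payoff 77.4 − 9.2×22 = -125): to r=0 gives 20.6 → profitable ✗; to r=24 gives 89.9 − 9.2×24 = -130.9 → no gain ✓.
4 of the 6 constraints hold; not an equilibrium.

4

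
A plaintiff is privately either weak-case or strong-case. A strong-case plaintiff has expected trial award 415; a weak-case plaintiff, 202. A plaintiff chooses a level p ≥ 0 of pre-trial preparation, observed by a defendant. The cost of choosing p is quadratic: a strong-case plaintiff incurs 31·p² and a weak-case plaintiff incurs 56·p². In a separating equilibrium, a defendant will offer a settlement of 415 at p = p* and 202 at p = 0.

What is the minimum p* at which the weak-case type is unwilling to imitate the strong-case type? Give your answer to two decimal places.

1.95

The weak-case type at p = 0 receives 202; imitating at p* yields 415 − 56·p*².
Indifference: 202 = 415 − 56·p*², so p*² = (415 − 202) / 56 ≈ 3.8036.
p* = √3.8036 ≈ 1.95.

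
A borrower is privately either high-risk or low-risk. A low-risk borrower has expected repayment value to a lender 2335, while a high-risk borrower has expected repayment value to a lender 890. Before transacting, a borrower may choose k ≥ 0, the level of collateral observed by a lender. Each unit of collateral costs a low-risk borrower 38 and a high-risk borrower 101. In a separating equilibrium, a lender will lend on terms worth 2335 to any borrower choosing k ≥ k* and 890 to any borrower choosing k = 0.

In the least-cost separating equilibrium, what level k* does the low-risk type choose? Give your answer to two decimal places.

14.31

A high-risk borrower choosing k = 0 receives 890.
Imitating at k* instead would pay 2335 at cost 101·k*, netting 2335 − 101·k*.
Indifference: 890 = 2335 − 101·k*, so k* = (2335 − 890) / 101 ≈ 14.31.
This is the high-risk type's binding incentive-compatibility constraint; any k ≥ 14.31 sustains separation on that side.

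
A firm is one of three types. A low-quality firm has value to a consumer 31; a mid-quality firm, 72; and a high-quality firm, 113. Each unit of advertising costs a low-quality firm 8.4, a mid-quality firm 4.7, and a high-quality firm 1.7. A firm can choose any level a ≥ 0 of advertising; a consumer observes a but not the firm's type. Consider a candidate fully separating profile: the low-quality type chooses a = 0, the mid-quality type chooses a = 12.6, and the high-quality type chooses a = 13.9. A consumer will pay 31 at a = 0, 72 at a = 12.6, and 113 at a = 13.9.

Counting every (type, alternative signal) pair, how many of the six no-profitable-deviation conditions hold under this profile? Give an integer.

Low-quality (own payoff 31): to a=12.6 gives 72 − 8.4×12.6 = -33.84 → no gain ✓; to a=13.9 gives 113 − 8.4×13.9 = -3.76 → no gain ✓.
High-quality (own payoff 113 − 1.7×13.9 = 89.37): to a=0 gives 31 → no gain ✓; to a=12.6 gives 72 − 1.7×12.6 = 50.58 → no gain ✓.
Mid-quality (own payoff 72 − 4.7×12.6 = 12.78): to a=0 gives 31 → profitable ✗; to a=13.9 gives 113 − 4.7×13.9 = 47.67 → profitable ✗.
4 of the 6 constraints hold; not an equilibrium.

4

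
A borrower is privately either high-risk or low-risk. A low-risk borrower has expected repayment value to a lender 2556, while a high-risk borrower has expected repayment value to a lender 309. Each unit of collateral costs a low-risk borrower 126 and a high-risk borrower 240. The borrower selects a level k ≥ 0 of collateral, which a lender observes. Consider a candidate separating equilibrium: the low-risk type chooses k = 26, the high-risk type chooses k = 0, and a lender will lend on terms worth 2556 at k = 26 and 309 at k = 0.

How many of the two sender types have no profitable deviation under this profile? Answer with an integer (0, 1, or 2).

1

High-risk type: stay at 0 → 309; mimic → 2556 − 240 × 26 = -3684. IC holds (309 ≥ -3684).
Low-risk type: signal → 2556 − 126 × 26 = -720; deviate to 0 → 309. IC fails (-720 < 309).
1 of 2 constraints hold, so this profile is not an equilibrium.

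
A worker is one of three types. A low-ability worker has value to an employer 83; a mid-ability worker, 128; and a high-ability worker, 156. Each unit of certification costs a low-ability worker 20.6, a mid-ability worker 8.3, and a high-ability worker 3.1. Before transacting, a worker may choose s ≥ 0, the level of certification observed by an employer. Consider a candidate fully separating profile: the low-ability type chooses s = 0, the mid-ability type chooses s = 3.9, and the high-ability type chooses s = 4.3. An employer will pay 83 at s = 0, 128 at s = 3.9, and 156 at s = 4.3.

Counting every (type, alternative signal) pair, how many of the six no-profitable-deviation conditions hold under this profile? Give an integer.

5

Low-ability (own payoff 83): to s=3.9 gives 128 − 20.6×3.9 = 47.66 → no gain ✓; to s=4.3 gives 156 − 20.6×4.3 = 67.42 → no gain ✓.
Mid-ability (own payoff 128 − 8.3×3.9 = 95.63): to s=0 gives 83 → no gain ✓; to s=4.3 gives 156 − 8.3×4.3 = 120.31 → profitable ✗.
High-ability (own payoff 156 − 3.1×4.3 = 142.67): to s=0 gives 83 → no gain ✓; to s=3.9 gives 128 − 3.1×3.9 = 115.91 → no gain ✓.
5 of the 6 constraints hold; not an equilibrium.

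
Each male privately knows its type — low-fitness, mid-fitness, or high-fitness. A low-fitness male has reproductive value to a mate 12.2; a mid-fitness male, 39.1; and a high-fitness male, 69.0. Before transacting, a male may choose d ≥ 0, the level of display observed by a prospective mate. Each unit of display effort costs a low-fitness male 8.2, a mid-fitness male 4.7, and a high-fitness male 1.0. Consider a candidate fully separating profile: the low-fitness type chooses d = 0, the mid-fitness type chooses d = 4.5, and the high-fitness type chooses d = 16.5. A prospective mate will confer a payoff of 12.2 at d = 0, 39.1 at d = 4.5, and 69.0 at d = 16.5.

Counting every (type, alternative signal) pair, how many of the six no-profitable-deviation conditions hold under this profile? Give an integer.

High-fitness (own payoff 69.0 − 1.0×16.5 = 52.5): to d=0 gives 12.2 → no gain ✓; to d=4.5 gives 39.1 − 1.0×4.5 = 34.6 → no gain ✓.
Low-fitness (own payoff 12.2): to d=4.5 gives 39.1 − 8.2×4.5 = 2.2 → no gain ✓; to d=16.5 gives 69.0 − 8.2×16.5 = -66.3 → no gain ✓.
Mid-fitness (own payoff 39.1 − 4.7×4.5 = 17.95): to d=0 gives 12.2 → no gain ✓; to d=16.5 gives 69.0 − 4.7×16.5 = -8.55 → no gain ✓.
6 of the 6 constraints hold; this profile is a separating equilibrium.

6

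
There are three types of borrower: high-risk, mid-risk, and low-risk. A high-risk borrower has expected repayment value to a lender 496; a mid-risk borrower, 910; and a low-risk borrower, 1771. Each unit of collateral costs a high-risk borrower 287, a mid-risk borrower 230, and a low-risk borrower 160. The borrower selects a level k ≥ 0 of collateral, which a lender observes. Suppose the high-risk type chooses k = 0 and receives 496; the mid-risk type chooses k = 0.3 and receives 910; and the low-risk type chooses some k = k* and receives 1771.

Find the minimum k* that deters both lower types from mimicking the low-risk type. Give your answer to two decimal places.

4.44

High-risk type (on-path payoff 496) won't mimic when 496 ≥ 1771 − 287·k*, i.e. k* ≥ 4.44.
Mid-risk type (on-path payoff 910 − 230×0.3 = 841) won't mimic when 841 ≥ 1771 − 230·k*, i.e. k* ≥ 4.04.
Both must hold, so k* = max(4.44, 4.04) = 4.44. The high-risk type's constraint binds.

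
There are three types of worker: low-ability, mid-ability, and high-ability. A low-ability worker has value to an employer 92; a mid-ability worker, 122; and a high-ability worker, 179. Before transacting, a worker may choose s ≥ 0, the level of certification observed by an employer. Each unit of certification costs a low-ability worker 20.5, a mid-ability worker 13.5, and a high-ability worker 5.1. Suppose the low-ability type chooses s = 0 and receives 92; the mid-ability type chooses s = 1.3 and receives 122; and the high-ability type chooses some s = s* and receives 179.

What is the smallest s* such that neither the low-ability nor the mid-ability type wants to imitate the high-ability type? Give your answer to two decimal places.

Mid-ability type (on-path payoff 122 − 13.5×1.3 = 104.45) won't mimic when 104.45 ≥ 179 − 13.5·s*, i.e. s* ≥ 5.52.
Low-ability type (on-path payoff 92) won't mimic when 92 ≥ 179 − 20.5·s*, i.e. s* ≥ 4.24.
Both must hold, so s* = max(4.24, 5.52) = 5.52. The mid-ability type's constraint binds.

5.52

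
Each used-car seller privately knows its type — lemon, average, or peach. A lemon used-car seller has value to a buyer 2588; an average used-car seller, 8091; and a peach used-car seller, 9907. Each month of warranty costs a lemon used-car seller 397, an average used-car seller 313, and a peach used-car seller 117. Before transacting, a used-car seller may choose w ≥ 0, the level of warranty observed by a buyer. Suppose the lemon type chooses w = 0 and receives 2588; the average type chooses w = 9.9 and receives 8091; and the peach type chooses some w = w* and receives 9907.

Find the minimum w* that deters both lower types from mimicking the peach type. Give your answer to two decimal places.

Average type (on-path payoff 8091 − 313×9.9 = 4992.3) won't mimic when 4992.3 ≥ 9907 − 313·w*, i.e. w* ≥ 15.70.
Lemon type (on-path payoff 2588) won't mimic when 2588 ≥ 9907 − 397·w*, i.e. w* ≥ 18.44.
Both must hold, so w* = max(18.44, 15.70) = 18.44. The lemon type's constraint binds.

18.44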